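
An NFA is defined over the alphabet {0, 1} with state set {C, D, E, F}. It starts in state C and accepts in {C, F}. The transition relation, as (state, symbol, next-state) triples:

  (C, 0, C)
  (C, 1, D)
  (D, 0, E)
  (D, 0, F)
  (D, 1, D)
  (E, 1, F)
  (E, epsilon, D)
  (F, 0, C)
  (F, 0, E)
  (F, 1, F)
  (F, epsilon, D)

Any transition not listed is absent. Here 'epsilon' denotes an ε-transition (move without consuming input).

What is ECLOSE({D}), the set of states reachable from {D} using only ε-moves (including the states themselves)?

Begin with {D}.
No ε-moves leave this set, so the closure equals the set itself.

{D}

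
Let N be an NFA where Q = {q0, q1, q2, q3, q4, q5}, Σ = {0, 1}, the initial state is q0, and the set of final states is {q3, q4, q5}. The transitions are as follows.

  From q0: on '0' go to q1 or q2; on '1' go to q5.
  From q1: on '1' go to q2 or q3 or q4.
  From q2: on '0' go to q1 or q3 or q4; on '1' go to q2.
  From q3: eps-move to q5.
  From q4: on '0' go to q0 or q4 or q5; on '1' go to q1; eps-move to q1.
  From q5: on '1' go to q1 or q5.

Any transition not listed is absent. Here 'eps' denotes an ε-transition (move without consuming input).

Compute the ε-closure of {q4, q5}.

Begin with {q4, q5}.
ε-move q4 → q1; add q1.

{q1, q4, q5}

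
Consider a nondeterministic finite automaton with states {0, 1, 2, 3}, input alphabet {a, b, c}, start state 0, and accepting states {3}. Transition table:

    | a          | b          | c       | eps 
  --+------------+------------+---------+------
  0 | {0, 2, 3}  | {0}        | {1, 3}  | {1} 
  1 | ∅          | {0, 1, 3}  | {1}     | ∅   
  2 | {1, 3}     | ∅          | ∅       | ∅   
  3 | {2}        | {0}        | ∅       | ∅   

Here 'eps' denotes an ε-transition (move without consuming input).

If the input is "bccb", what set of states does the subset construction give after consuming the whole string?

Start: ε-closure({0}) = {0, 1}.
Read 'b': {0, 1} → {0, 1, 3}.
Read 'c': {0, 1, 3} → {1, 3}.
Read 'c': {1, 3} → {1}.
Read 'b': {1} → {0, 1, 3}.

{0, 1, 3}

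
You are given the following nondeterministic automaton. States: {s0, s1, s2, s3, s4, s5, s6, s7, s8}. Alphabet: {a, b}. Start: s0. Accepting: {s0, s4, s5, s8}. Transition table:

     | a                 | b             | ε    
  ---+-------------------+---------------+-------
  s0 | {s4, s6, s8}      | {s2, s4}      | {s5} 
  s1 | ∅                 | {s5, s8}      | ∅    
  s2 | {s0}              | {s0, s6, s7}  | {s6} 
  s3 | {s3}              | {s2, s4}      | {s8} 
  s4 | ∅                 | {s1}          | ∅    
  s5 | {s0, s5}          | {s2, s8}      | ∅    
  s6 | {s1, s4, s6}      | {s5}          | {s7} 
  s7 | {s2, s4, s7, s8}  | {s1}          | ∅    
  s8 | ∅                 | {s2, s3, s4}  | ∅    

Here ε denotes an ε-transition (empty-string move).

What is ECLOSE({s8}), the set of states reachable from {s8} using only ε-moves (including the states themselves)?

{s8}

Begin with {s8}.
No ε-moves leave this set, so the closure equals the set itself.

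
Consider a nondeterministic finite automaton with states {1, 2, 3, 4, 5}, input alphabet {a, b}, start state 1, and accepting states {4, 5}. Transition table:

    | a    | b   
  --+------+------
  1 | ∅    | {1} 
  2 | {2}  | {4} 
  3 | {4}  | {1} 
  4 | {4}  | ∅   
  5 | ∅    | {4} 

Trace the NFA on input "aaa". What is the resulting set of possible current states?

∅

Start in {1}.
Read 'a': 1→∅; now ∅.
The set is empty and remains empty for the remaining 2 symbols.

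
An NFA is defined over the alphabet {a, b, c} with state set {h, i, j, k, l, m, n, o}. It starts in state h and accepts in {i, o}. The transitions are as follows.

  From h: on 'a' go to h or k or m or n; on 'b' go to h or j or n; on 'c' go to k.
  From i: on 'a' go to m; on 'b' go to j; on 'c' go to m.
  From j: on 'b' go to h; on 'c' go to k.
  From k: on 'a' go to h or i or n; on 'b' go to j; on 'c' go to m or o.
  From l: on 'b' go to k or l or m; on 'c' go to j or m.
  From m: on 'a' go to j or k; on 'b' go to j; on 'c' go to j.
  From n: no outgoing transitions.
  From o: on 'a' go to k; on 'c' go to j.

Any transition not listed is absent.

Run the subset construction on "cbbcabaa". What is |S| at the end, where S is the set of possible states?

6

Start in {h}.
Read 'c': {h} → {k}.
Read 'b': {k} → {j}.
Read 'b': {j} → {h}.
Read 'c': {h} → {k}.
Read 'a': {k} → {h, i, n}.
Read 'b': {h, i, n} → {h, j, n}.
Read 'a': {h, j, n} → {h, k, m, n}.
Read 'a': {h, k, m, n} → {h, i, j, k, m, n}.
That set has 6 states.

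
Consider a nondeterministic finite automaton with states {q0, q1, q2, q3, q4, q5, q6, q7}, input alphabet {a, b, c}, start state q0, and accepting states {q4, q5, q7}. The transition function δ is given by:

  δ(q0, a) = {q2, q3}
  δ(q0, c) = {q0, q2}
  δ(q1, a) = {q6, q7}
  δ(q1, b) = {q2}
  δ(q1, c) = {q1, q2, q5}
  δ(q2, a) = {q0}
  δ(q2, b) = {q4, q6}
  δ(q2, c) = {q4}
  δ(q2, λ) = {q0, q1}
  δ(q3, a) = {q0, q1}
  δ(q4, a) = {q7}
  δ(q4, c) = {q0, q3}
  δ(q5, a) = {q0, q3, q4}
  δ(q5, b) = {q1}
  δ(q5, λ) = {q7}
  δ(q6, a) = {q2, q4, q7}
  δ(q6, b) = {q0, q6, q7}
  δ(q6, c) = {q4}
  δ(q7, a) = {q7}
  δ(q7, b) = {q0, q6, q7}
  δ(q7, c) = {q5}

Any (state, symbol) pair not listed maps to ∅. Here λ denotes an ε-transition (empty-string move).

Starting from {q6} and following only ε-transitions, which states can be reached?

{q6}

Begin with {q6}.
No ε-moves leave this set, so the closure equals the set itself.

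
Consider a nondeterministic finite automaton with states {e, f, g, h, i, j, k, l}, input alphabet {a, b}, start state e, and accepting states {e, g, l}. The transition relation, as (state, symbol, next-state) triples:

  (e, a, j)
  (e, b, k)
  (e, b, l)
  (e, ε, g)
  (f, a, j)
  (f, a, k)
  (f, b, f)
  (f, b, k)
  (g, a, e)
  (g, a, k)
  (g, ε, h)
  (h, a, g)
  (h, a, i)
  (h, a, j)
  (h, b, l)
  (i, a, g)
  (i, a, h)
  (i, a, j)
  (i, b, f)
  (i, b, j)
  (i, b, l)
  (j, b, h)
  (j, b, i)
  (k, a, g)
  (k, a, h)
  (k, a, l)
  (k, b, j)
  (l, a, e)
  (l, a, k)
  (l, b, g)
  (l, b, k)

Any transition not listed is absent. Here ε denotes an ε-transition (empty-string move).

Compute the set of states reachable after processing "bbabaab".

{f, g, h, i, j, k, l}

Start: ε-closure({e}) = {e, g, h}.
Read 'b': e→{k, l}, g→∅, h→{l}; now {k, l}.
Read 'b': k→{j}, l→{g, k}; union {g, j, k}; ε-closure = {g, h, j, k}.
Read 'a': g→{e, k}, h→{g, i, j}, j→∅, k→{g, h, l}; now {e, g, h, i, j, k, l}.
Read 'b': e→{k, l}, g→∅, h→{l}, i→{f, j, l}, j→{h, i}, k→{j}, l→{g, k}; now {f, g, h, i, j, k, l}.
Read 'a': f→{j, k}, g→{e, k}, h→{g, i, j}, i→{g, h, j}, j→∅, k→{g, h, l}, l→{e, k}; now {e, g, h, i, j, k, l}.
Read 'a': e→{j}, g→{e, k}, h→{g, i, j}, i→{g, h, j}, j→∅, k→{g, h, l}, l→{e, k}; now {e, g, h, i, j, k, l}.
Read 'b': e→{k, l}, g→∅, h→{l}, i→{f, j, l}, j→{h, i}, k→{j}, l→{g, k}; now {f, g, h, i, j, k, l}.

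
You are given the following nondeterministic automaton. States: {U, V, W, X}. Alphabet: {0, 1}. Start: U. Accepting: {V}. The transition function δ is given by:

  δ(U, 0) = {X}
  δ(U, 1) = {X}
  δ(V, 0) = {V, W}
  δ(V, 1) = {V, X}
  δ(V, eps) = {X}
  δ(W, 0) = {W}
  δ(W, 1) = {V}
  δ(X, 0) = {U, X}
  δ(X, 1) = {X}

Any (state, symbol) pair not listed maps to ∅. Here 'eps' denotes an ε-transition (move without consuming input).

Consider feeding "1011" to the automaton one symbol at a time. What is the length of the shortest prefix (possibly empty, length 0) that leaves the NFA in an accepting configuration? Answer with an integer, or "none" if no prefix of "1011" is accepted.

none

Start in {U}.
Read '1': {U} → {X}.
Read '0': {X} → {U, X}.
Read '1': {U, X} → {X}.
Read '1': {X} → {X}.
No reachable set along the way intersects F.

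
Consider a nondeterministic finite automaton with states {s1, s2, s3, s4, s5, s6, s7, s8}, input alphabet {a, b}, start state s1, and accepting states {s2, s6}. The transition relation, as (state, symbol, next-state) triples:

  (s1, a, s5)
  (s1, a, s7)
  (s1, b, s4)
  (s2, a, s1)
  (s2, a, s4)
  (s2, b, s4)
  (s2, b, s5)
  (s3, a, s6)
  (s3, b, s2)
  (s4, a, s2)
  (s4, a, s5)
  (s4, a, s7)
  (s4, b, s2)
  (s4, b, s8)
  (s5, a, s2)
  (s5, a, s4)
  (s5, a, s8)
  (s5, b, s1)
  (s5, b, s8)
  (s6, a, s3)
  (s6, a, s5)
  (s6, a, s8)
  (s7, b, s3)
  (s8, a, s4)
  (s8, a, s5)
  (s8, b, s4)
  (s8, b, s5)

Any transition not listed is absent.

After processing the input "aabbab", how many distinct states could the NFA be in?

6

Start in {s1}.
Read 'a': s1→{s5, s7}; now {s5, s7}.
Read 'a': s5→{s2, s4, s8}, s7→∅; now {s2, s4, s8}.
Read 'b': s2→{s4, s5}, s4→{s2, s8}, s8→{s4, s5}; now {s2, s4, s5, s8}.
Read 'b': s2→{s4, s5}, s4→{s2, s8}, s5→{s1, s8}, s8→{s4, s5}; now {s1, s2, s4, s5, s8}.
Read 'a': s1→{s5, s7}, s2→{s1, s4}, s4→{s2, s5, s7}, s5→{s2, s4, s8}, s8→{s4, s5}; now {s1, s2, s4, s5, s7, s8}.
Read 'b': s1→{s4}, s2→{s4, s5}, s4→{s2, s8}, s5→{s1, s8}, s7→{s3}, s8→{s4, s5}; now {s1, s2, s3, s4, s5, s8}.
That set has 6 states.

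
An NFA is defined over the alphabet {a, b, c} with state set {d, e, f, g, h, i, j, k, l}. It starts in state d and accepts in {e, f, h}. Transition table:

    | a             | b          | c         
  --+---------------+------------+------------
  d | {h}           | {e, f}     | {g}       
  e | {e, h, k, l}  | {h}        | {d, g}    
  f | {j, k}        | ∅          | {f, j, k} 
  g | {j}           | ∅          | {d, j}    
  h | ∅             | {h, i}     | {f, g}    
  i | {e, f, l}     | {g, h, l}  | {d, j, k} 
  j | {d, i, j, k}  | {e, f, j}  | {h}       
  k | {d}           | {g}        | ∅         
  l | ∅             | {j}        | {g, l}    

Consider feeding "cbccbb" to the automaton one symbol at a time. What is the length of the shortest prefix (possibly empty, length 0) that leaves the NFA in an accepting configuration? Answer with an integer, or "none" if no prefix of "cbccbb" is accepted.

Start in {d}.
Read 'c': d→{g}; now {g}.
Read 'b': g→∅; now ∅.
The set is empty and remains empty for the remaining 4 symbols.
No reachable set along the way intersects F.

none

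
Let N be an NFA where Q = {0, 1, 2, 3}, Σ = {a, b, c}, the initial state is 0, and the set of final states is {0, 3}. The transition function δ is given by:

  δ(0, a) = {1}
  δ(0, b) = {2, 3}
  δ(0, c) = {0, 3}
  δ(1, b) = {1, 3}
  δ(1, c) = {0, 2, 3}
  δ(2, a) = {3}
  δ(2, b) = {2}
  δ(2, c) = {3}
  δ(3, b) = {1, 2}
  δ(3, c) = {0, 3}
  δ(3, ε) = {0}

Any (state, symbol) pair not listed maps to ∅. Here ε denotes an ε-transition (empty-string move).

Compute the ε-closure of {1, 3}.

Begin with {1, 3}.
ε-move 3 → 0; add 0.

{0, 1, 3}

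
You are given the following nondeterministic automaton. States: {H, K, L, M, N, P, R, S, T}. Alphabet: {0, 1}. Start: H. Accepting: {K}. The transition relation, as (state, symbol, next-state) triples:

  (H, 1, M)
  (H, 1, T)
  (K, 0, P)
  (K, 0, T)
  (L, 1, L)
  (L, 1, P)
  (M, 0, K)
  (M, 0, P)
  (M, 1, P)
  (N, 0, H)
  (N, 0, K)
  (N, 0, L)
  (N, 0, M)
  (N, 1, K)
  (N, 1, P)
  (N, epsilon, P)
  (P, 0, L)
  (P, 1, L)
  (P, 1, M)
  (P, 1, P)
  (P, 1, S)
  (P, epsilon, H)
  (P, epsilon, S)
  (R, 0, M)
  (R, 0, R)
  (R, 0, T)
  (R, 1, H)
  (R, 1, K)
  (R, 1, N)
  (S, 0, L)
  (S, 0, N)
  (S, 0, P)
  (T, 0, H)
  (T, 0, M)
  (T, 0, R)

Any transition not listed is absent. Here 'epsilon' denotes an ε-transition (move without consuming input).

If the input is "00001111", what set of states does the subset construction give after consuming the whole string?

∅

Start in {H}.
Read '0': H→∅; now ∅.
The set is empty and remains empty for the remaining 7 symbols.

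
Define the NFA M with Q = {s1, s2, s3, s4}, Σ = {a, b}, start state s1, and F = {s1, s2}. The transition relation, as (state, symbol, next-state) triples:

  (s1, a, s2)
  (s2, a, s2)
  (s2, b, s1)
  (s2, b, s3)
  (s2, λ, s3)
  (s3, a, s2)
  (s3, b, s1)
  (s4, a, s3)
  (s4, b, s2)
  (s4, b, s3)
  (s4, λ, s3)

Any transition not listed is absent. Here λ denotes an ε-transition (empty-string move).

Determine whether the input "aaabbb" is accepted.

No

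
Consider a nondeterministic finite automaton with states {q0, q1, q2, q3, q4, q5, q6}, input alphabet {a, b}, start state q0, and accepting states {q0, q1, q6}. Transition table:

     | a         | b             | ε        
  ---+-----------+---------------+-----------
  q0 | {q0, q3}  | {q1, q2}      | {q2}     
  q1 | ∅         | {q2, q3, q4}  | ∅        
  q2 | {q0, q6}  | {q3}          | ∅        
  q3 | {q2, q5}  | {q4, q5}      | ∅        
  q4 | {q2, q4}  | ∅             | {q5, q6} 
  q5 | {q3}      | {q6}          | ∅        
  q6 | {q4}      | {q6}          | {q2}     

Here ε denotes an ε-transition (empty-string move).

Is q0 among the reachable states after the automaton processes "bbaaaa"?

Yes

Start: ε-closure({q0}) = {q0, q2}.
Read 'b': {q0, q2} → {q1, q2, q3}.
Read 'b': {q1, q2, q3} → {q2, q3, q4, q5, q6}.
Read 'a': {q2, q3, q4, q5, q6} → {q0, q2, q3, q4, q5, q6}.
Read 'a': {q0, q2, q3, q4, q5, q6} → {q0, q2, q3, q4, q5, q6}.
Read 'a': {q0, q2, q3, q4, q5, q6} → {q0, q2, q3, q4, q5, q6}.
Read 'a': {q0, q2, q3, q4, q5, q6} → {q0, q2, q3, q4, q5, q6}.
State q0 is in {q0, q2, q3, q4, q5, q6}.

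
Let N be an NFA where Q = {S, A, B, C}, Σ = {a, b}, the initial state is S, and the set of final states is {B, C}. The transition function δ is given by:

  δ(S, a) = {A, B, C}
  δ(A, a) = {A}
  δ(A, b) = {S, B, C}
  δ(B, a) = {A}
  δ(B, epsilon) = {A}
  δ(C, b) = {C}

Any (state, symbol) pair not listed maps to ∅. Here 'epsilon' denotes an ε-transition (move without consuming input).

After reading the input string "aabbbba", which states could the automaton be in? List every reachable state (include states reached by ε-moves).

{A, B, C}

Start in {S}.
Read 'a': {S} → {A, B, C}.
Read 'a': {A, B, C} → {A}.
Read 'b': {A} → {S, A, B, C}.
Read 'b': {S, A, B, C} → {S, A, B, C}.
Read 'b': {S, A, B, C} → {S, A, B, C}.
Read 'b': {S, A, B, C} → {S, A, B, C}.
Read 'a': {S, A, B, C} → {A, B, C}.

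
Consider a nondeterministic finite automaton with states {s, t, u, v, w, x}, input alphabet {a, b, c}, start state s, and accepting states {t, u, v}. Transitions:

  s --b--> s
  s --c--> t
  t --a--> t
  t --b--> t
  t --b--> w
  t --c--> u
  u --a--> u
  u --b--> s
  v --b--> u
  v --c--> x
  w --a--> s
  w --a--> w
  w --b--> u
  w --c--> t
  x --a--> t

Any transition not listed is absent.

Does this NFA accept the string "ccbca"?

Yes

Start in {s}.
Read 'c': {s} → {t}.
Read 'c': {t} → {u}.
Read 'b': {u} → {s}.
Read 'c': {s} → {t}.
Read 'a': {t} → {t}.
The final set {t} contains the accepting state t.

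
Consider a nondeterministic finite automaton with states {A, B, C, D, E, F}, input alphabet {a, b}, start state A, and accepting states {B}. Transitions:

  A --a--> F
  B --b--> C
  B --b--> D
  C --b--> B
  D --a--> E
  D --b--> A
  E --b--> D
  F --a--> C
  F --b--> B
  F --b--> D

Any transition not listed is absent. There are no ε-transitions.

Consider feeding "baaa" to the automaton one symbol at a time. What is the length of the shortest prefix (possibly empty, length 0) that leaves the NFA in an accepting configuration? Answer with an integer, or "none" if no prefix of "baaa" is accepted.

none

Start in {A}.
Read 'b': A→∅; now ∅.
The set is empty and remains empty for the remaining 3 symbols.
No reachable set along the way intersects F.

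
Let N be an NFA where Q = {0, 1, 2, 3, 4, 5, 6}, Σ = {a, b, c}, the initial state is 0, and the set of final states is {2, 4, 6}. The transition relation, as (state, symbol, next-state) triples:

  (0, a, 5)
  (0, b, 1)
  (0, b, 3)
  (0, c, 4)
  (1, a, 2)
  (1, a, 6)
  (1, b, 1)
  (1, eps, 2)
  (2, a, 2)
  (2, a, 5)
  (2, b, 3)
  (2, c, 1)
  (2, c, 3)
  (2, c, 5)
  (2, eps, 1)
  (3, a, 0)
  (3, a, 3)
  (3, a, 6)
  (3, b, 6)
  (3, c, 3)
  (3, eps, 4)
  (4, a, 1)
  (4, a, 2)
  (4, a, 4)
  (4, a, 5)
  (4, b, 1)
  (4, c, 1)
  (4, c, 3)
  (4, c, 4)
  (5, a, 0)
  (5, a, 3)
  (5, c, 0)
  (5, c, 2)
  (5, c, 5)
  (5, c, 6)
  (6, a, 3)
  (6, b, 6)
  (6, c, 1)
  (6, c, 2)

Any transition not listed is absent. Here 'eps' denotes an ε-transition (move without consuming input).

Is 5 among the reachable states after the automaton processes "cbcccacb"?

No

Start in {0}.
Read 'c': 0→{4}; now {4}.
Read 'b': 4→{1}; union {1}; ε-closure = {1, 2}.
Read 'c': 1→∅, 2→{1, 3, 5}; union {1, 3, 5}; ε-closure = {1, 2, 3, 4, 5}.
Read 'c': 1→∅, 2→{1, 3, 5}, 3→{3}, 4→{1, 3, 4}, 5→{0, 2, 5, 6}; now {0, 1, 2, 3, 4, 5, 6}.
Read 'c': 0→{4}, 1→∅, 2→{1, 3, 5}, 3→{3}, 4→{1, 3, 4}, 5→{0, 2, 5, 6}, 6→{1, 2}; now {0, 1, 2, 3, 4, 5, 6}.
Read 'a': 0→{5}, 1→{2, 6}, 2→{2, 5}, 3→{0, 3, 6}, 4→{1, 2, 4, 5}, 5→{0, 3}, 6→{3}; now {0, 1, 2, 3, 4, 5, 6}.
Read 'c': 0→{4}, 1→∅, 2→{1, 3, 5}, 3→{3}, 4→{1, 3, 4}, 5→{0, 2, 5, 6}, 6→{1, 2}; now {0, 1, 2, 3, 4, 5, 6}.
Read 'b': 0→{1, 3}, 1→{1}, 2→{3}, 3→{6}, 4→{1}, 5→∅, 6→{6}; union {1, 3, 6}; ε-closure = {1, 2, 3, 4, 6}.
State 5 is not in {1, 2, 3, 4, 6}.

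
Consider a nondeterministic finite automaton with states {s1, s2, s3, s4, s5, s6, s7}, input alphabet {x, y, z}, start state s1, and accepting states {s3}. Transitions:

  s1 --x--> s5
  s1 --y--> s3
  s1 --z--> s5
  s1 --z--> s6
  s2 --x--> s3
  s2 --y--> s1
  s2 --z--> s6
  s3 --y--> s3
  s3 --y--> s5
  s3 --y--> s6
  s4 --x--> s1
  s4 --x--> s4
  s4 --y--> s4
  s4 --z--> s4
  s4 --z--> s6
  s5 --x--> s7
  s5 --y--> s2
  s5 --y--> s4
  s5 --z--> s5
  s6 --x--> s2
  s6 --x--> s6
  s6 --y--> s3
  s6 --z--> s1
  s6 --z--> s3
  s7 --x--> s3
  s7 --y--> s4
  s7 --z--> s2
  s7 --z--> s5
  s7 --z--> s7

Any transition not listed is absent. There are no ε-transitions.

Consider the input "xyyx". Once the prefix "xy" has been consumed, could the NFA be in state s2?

Yes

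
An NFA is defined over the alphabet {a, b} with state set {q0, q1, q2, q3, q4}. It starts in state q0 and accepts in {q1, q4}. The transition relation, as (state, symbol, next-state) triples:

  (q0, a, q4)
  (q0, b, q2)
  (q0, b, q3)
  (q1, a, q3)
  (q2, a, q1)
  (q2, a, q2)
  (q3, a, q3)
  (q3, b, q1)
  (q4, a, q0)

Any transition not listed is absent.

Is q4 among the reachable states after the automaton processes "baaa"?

No

Start in {q0}.
Read 'b': {q0} → {q2, q3}.
Read 'a': {q2, q3} → {q1, q2, q3}.
Read 'a': {q1, q2, q3} → {q1, q2, q3}.
Read 'a': {q1, q2, q3} → {q1, q2, q3}.
State q4 is not in {q1, q2, q3}.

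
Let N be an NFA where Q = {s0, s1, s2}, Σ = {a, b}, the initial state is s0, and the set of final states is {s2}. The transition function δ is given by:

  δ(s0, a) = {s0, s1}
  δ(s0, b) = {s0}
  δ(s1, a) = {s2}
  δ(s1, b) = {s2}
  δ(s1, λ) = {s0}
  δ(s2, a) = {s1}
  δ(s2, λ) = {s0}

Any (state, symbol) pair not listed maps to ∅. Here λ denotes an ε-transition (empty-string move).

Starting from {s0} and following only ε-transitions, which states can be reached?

{s0}

Begin with {s0}.
No ε-moves leave this set, so the closure equals the set itself.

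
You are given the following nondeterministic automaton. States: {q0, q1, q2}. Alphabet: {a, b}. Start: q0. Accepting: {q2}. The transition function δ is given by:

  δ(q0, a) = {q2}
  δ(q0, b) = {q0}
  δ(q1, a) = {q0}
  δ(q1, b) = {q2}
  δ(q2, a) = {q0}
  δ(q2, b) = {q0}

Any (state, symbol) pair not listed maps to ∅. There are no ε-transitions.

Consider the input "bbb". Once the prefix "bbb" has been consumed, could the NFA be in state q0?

Start in {q0}.
Read 'b': q0→{q0}; now {q0}.
Read 'b': q0→{q0}; now {q0}.
Read 'b': q0→{q0}; now {q0}.
State q0 is in {q0}.

Yes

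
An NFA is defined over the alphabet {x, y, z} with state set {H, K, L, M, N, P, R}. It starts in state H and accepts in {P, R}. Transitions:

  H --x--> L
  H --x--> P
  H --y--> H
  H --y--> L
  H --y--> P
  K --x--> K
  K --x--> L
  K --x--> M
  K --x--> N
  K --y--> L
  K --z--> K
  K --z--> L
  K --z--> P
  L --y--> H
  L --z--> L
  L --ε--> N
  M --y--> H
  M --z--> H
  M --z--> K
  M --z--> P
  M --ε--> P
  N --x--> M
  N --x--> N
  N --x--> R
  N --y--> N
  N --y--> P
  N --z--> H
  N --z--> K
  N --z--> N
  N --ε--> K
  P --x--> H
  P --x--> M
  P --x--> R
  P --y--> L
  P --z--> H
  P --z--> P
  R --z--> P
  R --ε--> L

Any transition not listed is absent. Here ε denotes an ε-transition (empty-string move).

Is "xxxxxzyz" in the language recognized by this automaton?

Yes

Start in {H}.
Read 'x': H→{L, P}; union {L, P}; ε-closure = {K, L, N, P}.
Read 'x': K→{K, L, M, N}, L→∅, N→{M, N, R}, P→{H, M, R}; union {H, K, L, M, N, R}; ε-closure = {H, K, L, M, N, P, R}.
Read 'x': H→{L, P}, K→{K, L, M, N}, L→∅, M→∅, N→{M, N, R}, P→{H, M, R}, R→∅; now {H, K, L, M, N, P, R}.
Read 'x': H→{L, P}, K→{K, L, M, N}, L→∅, M→∅, N→{M, N, R}, P→{H, M, R}, R→∅; now {H, K, L, M, N, P, R}.
Read 'x': H→{L, P}, K→{K, L, M, N}, L→∅, M→∅, N→{M, N, R}, P→{H, M, R}, R→∅; now {H, K, L, M, N, P, R}.
Read 'z': H→∅, K→{K, L, P}, L→{L}, M→{H, K, P}, N→{H, K, N}, P→{H, P}, R→{P}; now {H, K, L, N, P}.
Read 'y': H→{H, L, P}, K→{L}, L→{H}, N→{N, P}, P→{L}; union {H, L, N, P}; ε-closure = {H, K, L, N, P}.
Read 'z': H→∅, K→{K, L, P}, L→{L}, N→{H, K, N}, P→{H, P}; now {H, K, L, N, P}.
The final set {H, K, L, N, P} contains the accepting state P.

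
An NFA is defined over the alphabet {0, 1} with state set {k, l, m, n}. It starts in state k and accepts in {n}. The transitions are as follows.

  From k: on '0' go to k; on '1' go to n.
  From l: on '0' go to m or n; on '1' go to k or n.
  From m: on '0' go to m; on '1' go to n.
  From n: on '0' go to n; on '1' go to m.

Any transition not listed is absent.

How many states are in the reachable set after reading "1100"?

1

Start in {k}.
Read '1': k→{n}; now {n}.
Read '1': n→{m}; now {m}.
Read '0': m→{m}; now {m}.
Read '0': m→{m}; now {m}.
That set has 1 state.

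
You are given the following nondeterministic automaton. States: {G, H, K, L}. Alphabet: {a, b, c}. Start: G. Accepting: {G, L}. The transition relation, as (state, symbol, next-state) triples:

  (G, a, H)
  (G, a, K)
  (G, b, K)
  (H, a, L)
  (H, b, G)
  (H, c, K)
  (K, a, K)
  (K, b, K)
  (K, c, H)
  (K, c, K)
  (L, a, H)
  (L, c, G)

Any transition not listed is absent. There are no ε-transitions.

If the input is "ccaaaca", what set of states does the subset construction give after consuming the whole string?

∅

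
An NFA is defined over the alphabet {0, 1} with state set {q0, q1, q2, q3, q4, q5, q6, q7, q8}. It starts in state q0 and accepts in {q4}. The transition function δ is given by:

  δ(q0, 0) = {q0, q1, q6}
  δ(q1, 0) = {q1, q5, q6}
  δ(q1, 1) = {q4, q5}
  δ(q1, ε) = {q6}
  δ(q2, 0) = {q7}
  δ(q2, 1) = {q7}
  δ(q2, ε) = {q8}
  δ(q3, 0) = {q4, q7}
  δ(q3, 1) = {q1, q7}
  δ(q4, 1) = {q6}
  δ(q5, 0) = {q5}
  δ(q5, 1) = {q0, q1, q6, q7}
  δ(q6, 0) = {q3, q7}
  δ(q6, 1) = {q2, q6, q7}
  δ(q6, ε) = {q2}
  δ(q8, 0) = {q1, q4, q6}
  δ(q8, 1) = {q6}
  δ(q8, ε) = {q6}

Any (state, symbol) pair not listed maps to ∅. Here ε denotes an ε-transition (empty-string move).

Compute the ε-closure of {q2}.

{q2, q6, q8}

Begin with {q2}.
ε-move q2 → q8; add q8.
ε-move q8 → q6; add q6.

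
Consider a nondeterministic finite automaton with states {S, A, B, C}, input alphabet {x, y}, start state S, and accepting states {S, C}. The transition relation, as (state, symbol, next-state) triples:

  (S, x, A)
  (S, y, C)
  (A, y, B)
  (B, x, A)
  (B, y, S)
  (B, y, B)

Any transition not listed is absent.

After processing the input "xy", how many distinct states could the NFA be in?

1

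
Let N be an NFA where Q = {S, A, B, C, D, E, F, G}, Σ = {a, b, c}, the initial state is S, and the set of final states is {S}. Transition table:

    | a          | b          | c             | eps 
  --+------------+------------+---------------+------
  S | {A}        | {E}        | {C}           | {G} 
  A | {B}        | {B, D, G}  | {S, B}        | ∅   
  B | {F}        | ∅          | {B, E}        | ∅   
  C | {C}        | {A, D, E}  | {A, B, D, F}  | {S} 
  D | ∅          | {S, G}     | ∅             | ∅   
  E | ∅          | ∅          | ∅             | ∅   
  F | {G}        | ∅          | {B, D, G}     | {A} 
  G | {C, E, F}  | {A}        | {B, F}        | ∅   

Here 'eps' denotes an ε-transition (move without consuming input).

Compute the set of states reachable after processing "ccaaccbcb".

{A, B, D, E, G}

Start: ε-closure({S}) = {S, G}.
Read 'c': S→{C}, G→{B, F}; union {B, C, F}; ε-closure = {S, A, B, C, F, G}.
Read 'c': S→{C}, A→{S, B}, B→{B, E}, C→{A, B, D, F}, F→{B, D, G}, G→{B, F}; now {S, A, B, C, D, E, F, G}.
Read 'a': S→{A}, A→{B}, B→{F}, C→{C}, D→∅, E→∅, F→{G}, G→{C, E, F}; union {A, B, C, E, F, G}; ε-closure = {S, A, B, C, E, F, G}.
Read 'a': S→{A}, A→{B}, B→{F}, C→{C}, E→∅, F→{G}, G→{C, E, F}; union {A, B, C, E, F, G}; ε-closure = {S, A, B, C, E, F, G}.
Read 'c': S→{C}, A→{S, B}, B→{B, E}, C→{A, B, D, F}, E→∅, F→{B, D, G}, G→{B, F}; now {S, A, B, C, D, E, F, G}.
Read 'c': S→{C}, A→{S, B}, B→{B, E}, C→{A, B, D, F}, D→∅, E→∅, F→{B, D, G}, G→{B, F}; now {S, A, B, C, D, E, F, G}.
Read 'b': S→{E}, A→{B, D, G}, B→∅, C→{A, D, E}, D→{S, G}, E→∅, F→∅, G→{A}; now {S, A, B, D, E, G}.
Read 'c': S→{C}, A→{S, B}, B→{B, E}, D→∅, E→∅, G→{B, F}; union {S, B, C, E, F}; ε-closure = {S, A, B, C, E, F, G}.
Read 'b': S→{E}, A→{B, D, G}, B→∅, C→{A, D, E}, E→∅, F→∅, G→{A}; now {A, B, D, E, G}.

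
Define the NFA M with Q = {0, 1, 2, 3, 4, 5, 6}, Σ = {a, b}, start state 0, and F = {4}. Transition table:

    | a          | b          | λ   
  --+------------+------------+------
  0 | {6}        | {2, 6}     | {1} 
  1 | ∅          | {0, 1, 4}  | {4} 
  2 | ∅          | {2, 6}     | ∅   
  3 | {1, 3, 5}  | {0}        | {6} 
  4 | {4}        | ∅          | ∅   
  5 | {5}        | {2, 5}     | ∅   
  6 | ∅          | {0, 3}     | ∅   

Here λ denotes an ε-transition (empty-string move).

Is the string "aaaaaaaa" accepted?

Start: ε-closure({0}) = {0, 1, 4}.
Read 'a': 0→{6}, 1→∅, 4→{4}; now {4, 6}.
Read 'a': 4→{4}, 6→∅; now {4}.
Read 'a': 4→{4}; now {4}.
Read 'a': 4→{4}; now {4}.
Read 'a': 4→{4}; now {4}.
Read 'a': 4→{4}; now {4}.
Read 'a': 4→{4}; now {4}.
Read 'a': 4→{4}; now {4}.
The final set {4} contains the accepting state 4.

Yes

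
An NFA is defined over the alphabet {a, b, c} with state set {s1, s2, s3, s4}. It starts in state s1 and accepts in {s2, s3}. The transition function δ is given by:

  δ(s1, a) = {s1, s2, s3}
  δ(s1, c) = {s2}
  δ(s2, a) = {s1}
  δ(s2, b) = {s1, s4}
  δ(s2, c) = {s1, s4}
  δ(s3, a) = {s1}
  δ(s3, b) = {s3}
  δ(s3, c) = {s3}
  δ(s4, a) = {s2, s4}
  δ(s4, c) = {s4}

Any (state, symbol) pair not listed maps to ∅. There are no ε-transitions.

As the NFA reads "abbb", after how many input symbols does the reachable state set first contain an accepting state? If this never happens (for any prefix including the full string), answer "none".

1

Start in {s1}.
Read 'a': {s1} → {s1, s2, s3}.
None of the earlier sets intersect F, but {s1, s2, s3} does.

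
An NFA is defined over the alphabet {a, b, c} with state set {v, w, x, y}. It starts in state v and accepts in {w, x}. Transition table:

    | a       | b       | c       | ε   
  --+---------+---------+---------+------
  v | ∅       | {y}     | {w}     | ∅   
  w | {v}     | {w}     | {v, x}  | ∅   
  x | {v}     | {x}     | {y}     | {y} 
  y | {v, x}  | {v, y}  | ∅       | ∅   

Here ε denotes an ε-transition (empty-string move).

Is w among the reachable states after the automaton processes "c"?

Start in {v}.
Read 'c': v→{w}; now {w}.
State w is in {w}.

Yes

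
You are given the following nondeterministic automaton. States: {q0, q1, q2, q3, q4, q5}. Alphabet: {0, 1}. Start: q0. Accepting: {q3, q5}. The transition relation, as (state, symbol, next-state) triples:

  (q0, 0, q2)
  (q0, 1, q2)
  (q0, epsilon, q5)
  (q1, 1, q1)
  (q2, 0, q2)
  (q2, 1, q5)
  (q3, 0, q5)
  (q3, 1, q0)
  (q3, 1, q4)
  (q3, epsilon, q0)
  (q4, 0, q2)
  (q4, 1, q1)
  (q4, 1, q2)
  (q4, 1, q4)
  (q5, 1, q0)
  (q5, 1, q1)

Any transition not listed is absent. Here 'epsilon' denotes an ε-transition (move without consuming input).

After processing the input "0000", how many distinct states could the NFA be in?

Start: ε-closure({q0}) = {q0, q5}.
Read '0': {q0, q5} → {q2}.
Read '0': {q2} → {q2}.
Read '0': {q2} → {q2}.
Read '0': {q2} → {q2}.
That set has 1 state.

1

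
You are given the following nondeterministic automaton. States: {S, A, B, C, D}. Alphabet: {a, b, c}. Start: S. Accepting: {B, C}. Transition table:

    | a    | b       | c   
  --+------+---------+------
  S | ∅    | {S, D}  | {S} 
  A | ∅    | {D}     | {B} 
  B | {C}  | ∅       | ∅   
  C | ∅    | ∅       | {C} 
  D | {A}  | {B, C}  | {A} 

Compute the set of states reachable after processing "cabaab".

Start in {S}.
Read 'c': S→{S}; now {S}.
Read 'a': S→∅; now ∅.
The set is empty and remains empty for the remaining 4 symbols.

∅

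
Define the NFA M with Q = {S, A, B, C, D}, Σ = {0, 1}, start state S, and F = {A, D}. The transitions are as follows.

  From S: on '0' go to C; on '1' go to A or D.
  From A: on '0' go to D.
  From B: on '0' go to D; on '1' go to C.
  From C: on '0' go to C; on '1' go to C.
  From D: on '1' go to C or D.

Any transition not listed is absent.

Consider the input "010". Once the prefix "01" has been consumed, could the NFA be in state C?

Start in {S}.
Read '0': S→{C}; now {C}.
Read '1': C→{C}; now {C}.
State C is in {C}.

Yes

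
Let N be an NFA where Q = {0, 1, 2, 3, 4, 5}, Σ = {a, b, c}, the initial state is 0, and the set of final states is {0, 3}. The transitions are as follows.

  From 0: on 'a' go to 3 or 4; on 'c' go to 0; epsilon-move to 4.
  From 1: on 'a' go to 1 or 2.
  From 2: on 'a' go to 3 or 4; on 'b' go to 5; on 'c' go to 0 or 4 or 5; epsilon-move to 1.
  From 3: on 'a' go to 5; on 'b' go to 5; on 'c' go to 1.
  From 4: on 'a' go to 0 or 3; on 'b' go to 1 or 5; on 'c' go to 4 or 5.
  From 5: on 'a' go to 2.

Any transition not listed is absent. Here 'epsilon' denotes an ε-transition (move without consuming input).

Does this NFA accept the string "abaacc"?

Yes

Start: ε-closure({0}) = {0, 4}.
Read 'a': 0→{3, 4}, 4→{0, 3}; now {0, 3, 4}.
Read 'b': 0→∅, 3→{5}, 4→{1, 5}; now {1, 5}.
Read 'a': 1→{1, 2}, 5→{2}; now {1, 2}.
Read 'a': 1→{1, 2}, 2→{3, 4}; now {1, 2, 3, 4}.
Read 'c': 1→∅, 2→{0, 4, 5}, 3→{1}, 4→{4, 5}; now {0, 1, 4, 5}.
Read 'c': 0→{0}, 1→∅, 4→{4, 5}, 5→∅; now {0, 4, 5}.
The final set {0, 4, 5} contains the accepting state 0.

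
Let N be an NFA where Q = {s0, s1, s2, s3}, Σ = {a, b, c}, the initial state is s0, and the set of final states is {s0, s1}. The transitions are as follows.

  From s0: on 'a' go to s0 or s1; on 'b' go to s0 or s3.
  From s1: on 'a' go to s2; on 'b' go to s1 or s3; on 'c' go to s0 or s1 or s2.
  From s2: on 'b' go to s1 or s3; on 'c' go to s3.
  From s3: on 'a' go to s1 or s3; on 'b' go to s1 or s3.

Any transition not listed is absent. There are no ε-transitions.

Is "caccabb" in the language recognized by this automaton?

Start in {s0}.
Read 'c': s0→∅; now ∅.
The set is empty and remains empty for the remaining 6 symbols.
The final set ∅ contains no accepting state.

No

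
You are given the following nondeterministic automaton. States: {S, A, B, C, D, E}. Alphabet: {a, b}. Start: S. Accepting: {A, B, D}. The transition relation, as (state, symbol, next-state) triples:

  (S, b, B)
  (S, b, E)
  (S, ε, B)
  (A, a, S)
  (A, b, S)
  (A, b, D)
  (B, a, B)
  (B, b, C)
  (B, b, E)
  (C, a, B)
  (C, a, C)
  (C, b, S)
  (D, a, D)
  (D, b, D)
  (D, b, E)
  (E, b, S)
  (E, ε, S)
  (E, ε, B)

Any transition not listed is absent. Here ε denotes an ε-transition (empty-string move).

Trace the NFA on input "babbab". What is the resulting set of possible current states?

{S, B, C, E}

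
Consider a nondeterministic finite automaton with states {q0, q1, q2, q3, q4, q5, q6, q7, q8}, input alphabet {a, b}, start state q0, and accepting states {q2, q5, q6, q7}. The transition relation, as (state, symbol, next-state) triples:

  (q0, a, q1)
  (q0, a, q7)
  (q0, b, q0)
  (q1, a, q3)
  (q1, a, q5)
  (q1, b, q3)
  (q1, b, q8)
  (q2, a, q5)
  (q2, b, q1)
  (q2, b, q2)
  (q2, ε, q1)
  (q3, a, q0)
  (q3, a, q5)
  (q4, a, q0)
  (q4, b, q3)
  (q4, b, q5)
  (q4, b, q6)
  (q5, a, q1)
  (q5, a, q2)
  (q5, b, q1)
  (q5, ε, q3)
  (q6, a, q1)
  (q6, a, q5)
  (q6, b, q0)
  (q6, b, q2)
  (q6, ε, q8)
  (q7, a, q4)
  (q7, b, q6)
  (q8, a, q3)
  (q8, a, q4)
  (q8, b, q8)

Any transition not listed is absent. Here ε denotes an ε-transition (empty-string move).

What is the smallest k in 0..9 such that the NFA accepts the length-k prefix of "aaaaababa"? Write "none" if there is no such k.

1

Start in {q0}.
Read 'a': {q0} → {q1, q7}.
None of the earlier sets intersect F, but {q1, q7} does.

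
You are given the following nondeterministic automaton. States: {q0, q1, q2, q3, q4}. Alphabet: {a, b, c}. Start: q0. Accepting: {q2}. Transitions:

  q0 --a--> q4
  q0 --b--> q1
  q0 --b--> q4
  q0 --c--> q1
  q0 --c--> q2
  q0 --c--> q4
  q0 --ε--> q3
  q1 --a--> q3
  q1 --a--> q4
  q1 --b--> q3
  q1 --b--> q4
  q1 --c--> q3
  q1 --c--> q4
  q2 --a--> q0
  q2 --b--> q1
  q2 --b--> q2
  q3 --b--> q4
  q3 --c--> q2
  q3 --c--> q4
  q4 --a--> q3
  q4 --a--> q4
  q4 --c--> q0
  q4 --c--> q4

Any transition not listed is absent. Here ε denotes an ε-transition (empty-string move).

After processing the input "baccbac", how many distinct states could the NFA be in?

Start: ε-closure({q0}) = {q0, q3}.
Read 'b': {q0, q3} → {q1, q4}.
Read 'a': {q1, q4} → {q3, q4}.
Read 'c': {q3, q4} → {q0, q2, q3, q4}.
Read 'c': {q0, q2, q3, q4} → {q0, q1, q2, q3, q4}.
Read 'b': {q0, q1, q2, q3, q4} → {q1, q2, q3, q4}.
Read 'a': {q1, q2, q3, q4} → {q0, q3, q4}.
Read 'c': {q0, q3, q4} → {q0, q1, q2, q3, q4}.
That set has 5 states.

5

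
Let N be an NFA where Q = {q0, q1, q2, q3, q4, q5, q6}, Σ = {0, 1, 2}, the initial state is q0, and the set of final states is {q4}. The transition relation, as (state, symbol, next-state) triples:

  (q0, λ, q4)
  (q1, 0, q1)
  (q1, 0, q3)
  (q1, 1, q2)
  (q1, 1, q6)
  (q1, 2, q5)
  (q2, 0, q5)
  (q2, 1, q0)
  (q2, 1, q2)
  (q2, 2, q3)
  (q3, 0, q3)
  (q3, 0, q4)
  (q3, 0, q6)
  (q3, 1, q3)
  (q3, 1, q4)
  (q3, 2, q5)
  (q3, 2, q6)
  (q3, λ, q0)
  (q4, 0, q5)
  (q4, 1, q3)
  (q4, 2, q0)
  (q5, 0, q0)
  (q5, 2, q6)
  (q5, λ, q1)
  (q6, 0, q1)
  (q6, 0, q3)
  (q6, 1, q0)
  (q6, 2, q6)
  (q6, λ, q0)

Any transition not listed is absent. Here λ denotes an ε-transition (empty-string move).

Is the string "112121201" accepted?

Yes

Start: ε-closure({q0}) = {q0, q4}.
Read '1': {q0, q4} → {q0, q3, q4}.
Read '1': {q0, q3, q4} → {q0, q3, q4}.
Read '2': {q0, q3, q4} → {q0, q1, q4, q5, q6}.
Read '1': {q0, q1, q4, q5, q6} → {q0, q2, q3, q4, q6}.
Read '2': {q0, q2, q3, q4, q6} → {q0, q1, q3, q4, q5, q6}.
Read '1': {q0, q1, q3, q4, q5, q6} → {q0, q2, q3, q4, q6}.
Read '2': {q0, q2, q3, q4, q6} → {q0, q1, q3, q4, q5, q6}.
Read '0': {q0, q1, q3, q4, q5, q6} → {q0, q1, q3, q4, q5, q6}.
Read '1': {q0, q1, q3, q4, q5, q6} → {q0, q2, q3, q4, q6}.
The final set {q0, q2, q3, q4, q6} contains the accepting state q4.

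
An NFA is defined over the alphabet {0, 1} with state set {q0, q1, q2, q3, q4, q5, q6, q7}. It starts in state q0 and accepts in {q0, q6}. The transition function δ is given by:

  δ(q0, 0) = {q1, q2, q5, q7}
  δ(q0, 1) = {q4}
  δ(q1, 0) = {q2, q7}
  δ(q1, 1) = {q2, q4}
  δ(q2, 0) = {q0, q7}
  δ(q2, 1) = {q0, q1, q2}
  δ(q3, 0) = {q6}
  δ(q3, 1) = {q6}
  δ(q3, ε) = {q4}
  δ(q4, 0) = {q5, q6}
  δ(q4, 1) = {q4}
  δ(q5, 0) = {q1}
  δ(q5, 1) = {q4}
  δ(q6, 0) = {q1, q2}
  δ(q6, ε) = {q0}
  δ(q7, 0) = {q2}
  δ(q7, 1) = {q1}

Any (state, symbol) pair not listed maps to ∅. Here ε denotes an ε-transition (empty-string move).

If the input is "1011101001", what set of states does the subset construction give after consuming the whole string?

{q0, q1, q2, q4}

Start in {q0}.
Read '1': q0→{q4}; now {q4}.
Read '0': q4→{q5, q6}; union {q5, q6}; ε-closure = {q0, q5, q6}.
Read '1': q0→{q4}, q5→{q4}, q6→∅; now {q4}.
Read '1': q4→{q4}; now {q4}.
Read '1': q4→{q4}; now {q4}.
Read '0': q4→{q5, q6}; union {q5, q6}; ε-closure = {q0, q5, q6}.
Read '1': q0→{q4}, q5→{q4}, q6→∅; now {q4}.
Read '0': q4→{q5, q6}; union {q5, q6}; ε-closure = {q0, q5, q6}.
Read '0': q0→{q1, q2, q5, q7}, q5→{q1}, q6→{q1, q2}; now {q1, q2, q5, q7}.
Read '1': q1→{q2, q4}, q2→{q0, q1, q2}, q5→{q4}, q7→{q1}; now {q0, q1, q2, q4}.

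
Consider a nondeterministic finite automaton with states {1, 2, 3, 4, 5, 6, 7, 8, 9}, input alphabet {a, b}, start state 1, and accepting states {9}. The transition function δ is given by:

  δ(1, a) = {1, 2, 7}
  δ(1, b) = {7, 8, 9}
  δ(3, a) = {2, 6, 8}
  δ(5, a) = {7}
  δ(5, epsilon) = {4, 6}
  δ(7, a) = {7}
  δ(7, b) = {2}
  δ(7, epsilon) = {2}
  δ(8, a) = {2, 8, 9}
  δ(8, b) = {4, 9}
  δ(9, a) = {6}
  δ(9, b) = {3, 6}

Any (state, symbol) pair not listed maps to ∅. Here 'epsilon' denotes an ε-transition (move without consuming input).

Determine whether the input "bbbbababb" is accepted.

Start in {1}.
Read 'b': 1→{7, 8, 9}; union {7, 8, 9}; ε-closure = {2, 7, 8, 9}.
Read 'b': 2→∅, 7→{2}, 8→{4, 9}, 9→{3, 6}; now {2, 3, 4, 6, 9}.
Read 'b': 2→∅, 3→∅, 4→∅, 6→∅, 9→{3, 6}; now {3, 6}.
Read 'b': 3→∅, 6→∅; now ∅.
The set is empty and remains empty for the remaining 5 symbols.
The final set ∅ contains no accepting state.

No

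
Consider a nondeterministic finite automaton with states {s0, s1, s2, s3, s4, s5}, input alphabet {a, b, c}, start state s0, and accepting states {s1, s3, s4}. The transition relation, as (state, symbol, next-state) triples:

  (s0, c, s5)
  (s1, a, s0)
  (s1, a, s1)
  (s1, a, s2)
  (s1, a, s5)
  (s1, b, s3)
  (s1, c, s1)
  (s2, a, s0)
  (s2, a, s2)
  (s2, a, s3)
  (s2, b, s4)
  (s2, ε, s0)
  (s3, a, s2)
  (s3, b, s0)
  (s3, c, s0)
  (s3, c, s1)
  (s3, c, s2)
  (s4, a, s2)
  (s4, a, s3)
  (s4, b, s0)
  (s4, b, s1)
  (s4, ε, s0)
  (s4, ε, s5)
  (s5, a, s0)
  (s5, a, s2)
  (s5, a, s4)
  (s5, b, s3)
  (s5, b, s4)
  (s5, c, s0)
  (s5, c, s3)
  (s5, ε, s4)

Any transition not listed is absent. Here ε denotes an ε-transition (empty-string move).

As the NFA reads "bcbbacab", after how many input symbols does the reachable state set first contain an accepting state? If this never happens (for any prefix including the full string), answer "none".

none

Start in {s0}.
Read 'b': {s0} → ∅.
The set is empty and remains empty for the remaining 7 symbols.
No reachable set along the way intersects F.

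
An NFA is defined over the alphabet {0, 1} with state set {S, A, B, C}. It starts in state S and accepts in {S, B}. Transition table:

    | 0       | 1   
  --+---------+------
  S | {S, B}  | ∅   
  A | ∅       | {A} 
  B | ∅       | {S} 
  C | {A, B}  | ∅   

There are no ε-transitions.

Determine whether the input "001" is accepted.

Yes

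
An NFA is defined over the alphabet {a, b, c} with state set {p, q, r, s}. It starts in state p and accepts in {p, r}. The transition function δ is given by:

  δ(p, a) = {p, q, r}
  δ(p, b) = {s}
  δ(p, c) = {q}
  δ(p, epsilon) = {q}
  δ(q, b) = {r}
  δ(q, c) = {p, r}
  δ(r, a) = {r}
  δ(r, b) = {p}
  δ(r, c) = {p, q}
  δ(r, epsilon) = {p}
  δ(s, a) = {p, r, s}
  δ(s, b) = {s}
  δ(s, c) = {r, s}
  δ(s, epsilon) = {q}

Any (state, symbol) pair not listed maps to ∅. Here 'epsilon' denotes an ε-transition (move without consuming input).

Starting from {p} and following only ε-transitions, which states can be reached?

{p, q}

Begin with {p}.
ε-move p → q; add q.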